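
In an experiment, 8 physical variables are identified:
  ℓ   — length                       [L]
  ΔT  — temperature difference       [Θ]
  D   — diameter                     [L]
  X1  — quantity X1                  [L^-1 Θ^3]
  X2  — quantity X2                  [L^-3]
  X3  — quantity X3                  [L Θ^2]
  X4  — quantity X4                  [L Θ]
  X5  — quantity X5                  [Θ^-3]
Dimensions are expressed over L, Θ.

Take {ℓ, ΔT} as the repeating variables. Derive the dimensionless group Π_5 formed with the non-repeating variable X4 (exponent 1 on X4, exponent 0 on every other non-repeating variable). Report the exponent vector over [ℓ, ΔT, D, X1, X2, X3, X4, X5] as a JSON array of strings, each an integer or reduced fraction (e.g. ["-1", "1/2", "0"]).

Write exponents as rows L,Θ / cols ℓ,ΔT,D,X1,X2,X3,X4,X5:
  L: [ 1  0  1 -1 -3  1  1  0]
  Θ: [ 0  1  0  3  0  2  1 -3]
Echelon form has 2 nonzero rows (pivots: ℓ,ΔT)
Pivot set = {ℓ,ΔT}, free = {D,X1,X2,X3,X4,X5}
RREF:
  r0: [   1    0    1   -1   -3    1    1    0]
  r1: [   0    1    0    3    0    2    1   -3]
Fix exponent of X4 at 1, D at 0, X1 at 0, X2 at 0, X3 at 0, X5 at 0; solve each RREF row for its pivot's exponent:
  r0: exp(ℓ) + (1)·1 = 0 ⇒ exp(ℓ) = -1
  r1: exp(ΔT) + (1)·1 = 0 ⇒ exp(ΔT) = -1
Π_5 = ℓ^-1 · ΔT^-1 · X4

["-1", "-1", "0", "0", "0", "0", "1", "0"]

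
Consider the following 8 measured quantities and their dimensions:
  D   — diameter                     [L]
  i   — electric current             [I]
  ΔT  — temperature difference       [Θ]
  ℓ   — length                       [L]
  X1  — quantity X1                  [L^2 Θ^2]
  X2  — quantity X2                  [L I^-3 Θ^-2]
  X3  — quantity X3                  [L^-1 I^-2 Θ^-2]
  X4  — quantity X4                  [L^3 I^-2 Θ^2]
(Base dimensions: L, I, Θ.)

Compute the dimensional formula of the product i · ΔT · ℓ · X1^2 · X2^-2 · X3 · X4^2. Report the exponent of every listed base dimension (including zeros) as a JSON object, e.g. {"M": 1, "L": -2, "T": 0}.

Exponent matrix [L,I,Θ] × [D,i,ΔT,ℓ,X1,X2,X3,X4]:
  L: [ 1  0  0  1  2  1 -1  3]
  I: [ 0  1  0  0  0 -3 -2 -2]
  Θ: [ 0  0  1  0  2 -2 -2  2]
  [L]: (1)·0+(1)·0+(1)·1+(2)·2+(-2)·1+(1)·-1+(2)·3 = 8
  [I]: (1)·1+(1)·0+(1)·0+(2)·0+(-2)·-3+(1)·-2+(2)·-2 = 1
  [Θ]: (1)·0+(1)·1+(1)·0+(2)·2+(-2)·-2+(1)·-2+(2)·2 = 11
⇒ L^8 I Θ^11

{"L": 8, "I": 1, "Θ": 11}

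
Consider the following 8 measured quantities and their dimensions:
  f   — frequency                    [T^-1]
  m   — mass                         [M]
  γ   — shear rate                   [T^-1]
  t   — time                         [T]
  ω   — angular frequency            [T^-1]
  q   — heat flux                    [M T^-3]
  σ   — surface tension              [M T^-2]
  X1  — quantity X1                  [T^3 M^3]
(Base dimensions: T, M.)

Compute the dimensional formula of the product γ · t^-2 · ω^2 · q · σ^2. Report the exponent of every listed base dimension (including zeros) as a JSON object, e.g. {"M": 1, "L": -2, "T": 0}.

{"T": -12, "M": 3}

Dimensional matrix (T×M by f×m×γ×t×ω×q×σ×X1):
  T: [-1  0 -1  1 -1 -3 -2  3]
  M: [ 0  1  0  0  0  1  1  3]
  [T]: (1)·-1+(-2)·1+(2)·-1+(1)·-3+(2)·-2 = -12
  [M]: (1)·0+(-2)·0+(2)·0+(1)·1+(2)·1 = 3
⇒ T^-12 M^3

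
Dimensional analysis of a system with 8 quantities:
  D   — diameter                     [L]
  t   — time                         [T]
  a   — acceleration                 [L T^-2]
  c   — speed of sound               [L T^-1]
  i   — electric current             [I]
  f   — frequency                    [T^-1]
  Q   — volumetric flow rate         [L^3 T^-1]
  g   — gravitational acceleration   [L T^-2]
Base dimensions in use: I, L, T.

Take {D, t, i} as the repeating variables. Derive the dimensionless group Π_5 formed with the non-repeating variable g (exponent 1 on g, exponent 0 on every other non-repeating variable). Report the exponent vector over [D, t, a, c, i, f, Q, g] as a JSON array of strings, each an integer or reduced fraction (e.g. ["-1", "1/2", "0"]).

["-1", "2", "0", "0", "0", "0", "0", "1"]

Dimensional matrix (I×L×T by D×t×a×c×i×f×Q×g):
  I: [ 0  0  0  0  1  0  0  0]
  L: [ 1  0  1  1  0  0  3  1]
  T: [ 0  1 -2 -1  0 -1 -1 -2]
Echelon form has 3 nonzero rows (pivots: D,t,i)
Pivot set = {D,t,i}, free = {a,c,f,Q,g}
RREF:
  r0: [   1    0    1    1    0    0    3    1]
  r1: [   0    1   -2   -1    0   -1   -1   -2]
  r2: [   0    0    0    0    1    0    0    0]
Fix exponent of g at 1, a at 0, c at 0, f at 0, Q at 0; solve each RREF row for its pivot's exponent:
  r0: exp(D) + (1)·1 = 0 ⇒ exp(D) = -1
  r1: exp(t) + (-2)·1 = 0 ⇒ exp(t) = 2
  r2: exp(i) + (0)·1 = 0 ⇒ exp(i) = 0
Π_5 = D^-1 · t^2 · g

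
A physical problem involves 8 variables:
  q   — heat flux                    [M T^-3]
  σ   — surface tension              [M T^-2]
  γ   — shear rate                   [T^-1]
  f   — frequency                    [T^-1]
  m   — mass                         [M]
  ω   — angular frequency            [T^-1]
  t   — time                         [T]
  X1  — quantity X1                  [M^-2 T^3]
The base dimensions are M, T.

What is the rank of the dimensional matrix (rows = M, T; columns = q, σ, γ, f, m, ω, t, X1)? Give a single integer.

Write exponents as rows M,T / cols q,σ,γ,f,m,ω,t,X1:
  M: [ 1  1  0  0  1  0  0 -2]
  T: [-3 -2 -1 -1  0 -1  1  3]
RREF → pivots at {q,σ} ⇒ r = 2

2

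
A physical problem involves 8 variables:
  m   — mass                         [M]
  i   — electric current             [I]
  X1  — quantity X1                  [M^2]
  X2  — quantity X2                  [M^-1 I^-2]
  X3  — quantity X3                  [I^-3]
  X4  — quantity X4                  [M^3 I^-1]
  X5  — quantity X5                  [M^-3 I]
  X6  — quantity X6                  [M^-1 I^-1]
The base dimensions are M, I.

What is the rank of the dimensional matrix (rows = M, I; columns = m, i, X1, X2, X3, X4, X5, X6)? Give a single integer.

Exponent matrix [M,I] × [m,i,X1,X2,X3,X4,X5,X6]:
  M: [ 1  0  2 -1  0  3 -3 -1]
  I: [ 0  1  0 -2 -3 -1  1 -1]
Row reduction gives pivot columns m,i; rank = 2

2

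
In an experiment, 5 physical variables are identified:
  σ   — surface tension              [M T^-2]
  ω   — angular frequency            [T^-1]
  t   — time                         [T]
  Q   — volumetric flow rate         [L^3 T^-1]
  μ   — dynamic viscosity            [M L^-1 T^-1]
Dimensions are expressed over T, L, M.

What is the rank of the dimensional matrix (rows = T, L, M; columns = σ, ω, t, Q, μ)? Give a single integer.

Exponent matrix [T,L,M] × [σ,ω,t,Q,μ]:
  T: [-2 -1  1 -1 -1]
  L: [ 0  0  0  3 -1]
  M: [ 1  0  0  0  1]
RREF → pivots at {σ,ω,Q} ⇒ r = 3

3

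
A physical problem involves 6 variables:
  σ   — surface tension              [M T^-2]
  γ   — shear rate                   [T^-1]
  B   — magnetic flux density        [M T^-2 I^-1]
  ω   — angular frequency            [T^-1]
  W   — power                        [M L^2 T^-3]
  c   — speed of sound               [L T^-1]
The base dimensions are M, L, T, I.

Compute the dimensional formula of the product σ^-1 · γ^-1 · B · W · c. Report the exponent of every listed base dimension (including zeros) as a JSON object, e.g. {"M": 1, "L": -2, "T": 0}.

{"M": 1, "L": 3, "T": -3, "I": -1}

Exponent matrix [M,L,T,I] × [σ,γ,B,ω,W,c]:
  M: [ 1  0  1  0  1  0]
  L: [ 0  0  0  0  2  1]
  T: [-2 -1 -2 -1 -3 -1]
  I: [ 0  0 -1  0  0  0]
  [M]: (-1)·1+(-1)·0+(1)·1+(1)·1+(1)·0 = 1
  [L]: (-1)·0+(-1)·0+(1)·0+(1)·2+(1)·1 = 3
  [T]: (-1)·-2+(-1)·-1+(1)·-2+(1)·-3+(1)·-1 = -3
  [I]: (-1)·0+(-1)·0+(1)·-1+(1)·0+(1)·0 = -1
⇒ M L^3 T^-3 I^-1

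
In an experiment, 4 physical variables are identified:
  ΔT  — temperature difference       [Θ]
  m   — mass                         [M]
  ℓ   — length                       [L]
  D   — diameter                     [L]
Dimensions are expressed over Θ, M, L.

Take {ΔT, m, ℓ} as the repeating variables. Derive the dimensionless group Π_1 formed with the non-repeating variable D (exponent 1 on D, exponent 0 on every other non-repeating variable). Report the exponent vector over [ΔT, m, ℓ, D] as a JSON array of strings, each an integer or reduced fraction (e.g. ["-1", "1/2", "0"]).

Exponent matrix [Θ,M,L] × [ΔT,m,ℓ,D]:
  Θ: [ 1  0  0  0]
  M: [ 0  1  0  0]
  L: [ 0  0  1  1]
Row reduction gives pivot columns ΔT,m,ℓ; rank = 3
Pivot set = {ΔT,m,ℓ}, free = {D}
RREF:
  r0: [   1    0    0    0]
  r1: [   0    1    0    0]
  r2: [   0    0    1    1]
Fix exponent of D at 1; solve each RREF row for its pivot's exponent:
  r0: exp(ΔT) + (0)·1 = 0 ⇒ exp(ΔT) = 0
  r1: exp(m) + (0)·1 = 0 ⇒ exp(m) = 0
  r2: exp(ℓ) + (1)·1 = 0 ⇒ exp(ℓ) = -1
Π_1 = ℓ^-1 · D

["0", "0", "-1", "1"]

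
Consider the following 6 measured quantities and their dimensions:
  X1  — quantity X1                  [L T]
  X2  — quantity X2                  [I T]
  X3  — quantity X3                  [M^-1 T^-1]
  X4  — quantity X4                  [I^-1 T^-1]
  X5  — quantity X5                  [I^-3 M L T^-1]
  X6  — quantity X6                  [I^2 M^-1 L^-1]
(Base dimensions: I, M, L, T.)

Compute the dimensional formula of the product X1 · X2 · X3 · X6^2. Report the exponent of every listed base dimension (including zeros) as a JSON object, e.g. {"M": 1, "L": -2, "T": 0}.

{"I": 5, "M": -3, "L": -1, "T": 1}

Write exponents as rows I,M,L,T / cols X1,X2,X3,X4,X5,X6:
  I: [ 0  1  0 -1 -3  2]
  M: [ 0  0 -1  0  1 -1]
  L: [ 1  0  0  0  1 -1]
  T: [ 1  1 -1 -1 -1  0]
  [I]: (1)·0+(1)·1+(1)·0+(2)·2 = 5
  [M]: (1)·0+(1)·0+(1)·-1+(2)·-1 = -3
  [L]: (1)·1+(1)·0+(1)·0+(2)·-1 = -1
  [T]: (1)·1+(1)·1+(1)·-1+(2)·0 = 1
⇒ I^5 M^-3 L^-1 T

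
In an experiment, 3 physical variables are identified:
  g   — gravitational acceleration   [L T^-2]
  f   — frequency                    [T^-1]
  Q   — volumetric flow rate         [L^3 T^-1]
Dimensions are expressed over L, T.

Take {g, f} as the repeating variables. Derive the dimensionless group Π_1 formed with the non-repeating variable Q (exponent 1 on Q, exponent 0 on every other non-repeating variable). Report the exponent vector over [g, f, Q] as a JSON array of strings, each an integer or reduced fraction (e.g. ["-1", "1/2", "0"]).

["-3", "5", "1"]

Dimensional matrix (L×T by g×f×Q):
  L: [ 1  0  3]
  T: [-2 -1 -1]
Echelon form has 2 nonzero rows (pivots: g,f)
Repeat: g,f; free: Q
RREF:
  r0: [   1    0    3]
  r1: [   0    1   -5]
Fix exponent of Q at 1; solve each RREF row for its pivot's exponent:
  r0: exp(g) + (3)·1 = 0 ⇒ exp(g) = -3
  r1: exp(f) + (-5)·1 = 0 ⇒ exp(f) = 5
Π_1 = g^-3 · f^5 · Q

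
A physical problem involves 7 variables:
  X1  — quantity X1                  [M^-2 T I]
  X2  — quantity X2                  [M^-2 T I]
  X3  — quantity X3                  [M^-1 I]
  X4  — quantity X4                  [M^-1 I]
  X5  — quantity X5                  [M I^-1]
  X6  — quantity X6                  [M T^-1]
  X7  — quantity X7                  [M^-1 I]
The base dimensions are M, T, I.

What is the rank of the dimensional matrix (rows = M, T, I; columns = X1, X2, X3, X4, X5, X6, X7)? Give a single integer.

Dimensional matrix (M×T×I by X1×X2×X3×X4×X5×X6×X7):
  M: [-2 -2 -1 -1  1  1 -1]
  T: [ 1  1  0  0  0 -1  0]
  I: [ 1  1  1  1 -1  0  1]
Echelon form has 2 nonzero rows (pivots: X1,X3)

2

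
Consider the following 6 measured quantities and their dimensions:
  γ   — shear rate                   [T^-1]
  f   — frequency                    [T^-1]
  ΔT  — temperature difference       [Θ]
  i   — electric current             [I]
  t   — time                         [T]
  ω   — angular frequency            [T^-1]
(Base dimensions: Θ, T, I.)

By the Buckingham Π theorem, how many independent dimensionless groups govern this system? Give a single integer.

Dimensional matrix (Θ×T×I by γ×f×ΔT×i×t×ω):
  Θ: [ 0  0  1  0  0  0]
  T: [-1 -1  0  0  1 -1]
  I: [ 0  0  0  1  0  0]
Echelon form has 3 nonzero rows (pivots: γ,ΔT,i)
6 vars − rank 3 = 3 Π groups

3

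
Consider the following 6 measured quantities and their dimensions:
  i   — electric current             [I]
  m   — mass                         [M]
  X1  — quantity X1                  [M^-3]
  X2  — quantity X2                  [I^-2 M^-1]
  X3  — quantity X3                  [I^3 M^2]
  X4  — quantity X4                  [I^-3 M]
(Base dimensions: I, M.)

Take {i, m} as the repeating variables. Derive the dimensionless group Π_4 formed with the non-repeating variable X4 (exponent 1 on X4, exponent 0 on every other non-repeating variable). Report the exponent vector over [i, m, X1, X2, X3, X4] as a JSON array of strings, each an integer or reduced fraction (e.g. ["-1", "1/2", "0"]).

["3", "-1", "0", "0", "0", "1"]

Dimensional matrix (I×M by i×m×X1×X2×X3×X4):
  I: [ 1  0  0 -2  3 -3]
  M: [ 0  1 -3 -1  2  1]
RREF → pivots at {i,m} ⇒ r = 2
Repeat: i,m; free: X1,X2,X3,X4
RREF:
  r0: [   1    0    0   -2    3   -3]
  r1: [   0    1   -3   -1    2    1]
Fix exponent of X4 at 1, X1 at 0, X2 at 0, X3 at 0; solve each RREF row for its pivot's exponent:
  r0: exp(i) + (-3)·1 = 0 ⇒ exp(i) = 3
  r1: exp(m) + (1)·1 = 0 ⇒ exp(m) = -1
Π_4 = i^3 · m^-1 · X4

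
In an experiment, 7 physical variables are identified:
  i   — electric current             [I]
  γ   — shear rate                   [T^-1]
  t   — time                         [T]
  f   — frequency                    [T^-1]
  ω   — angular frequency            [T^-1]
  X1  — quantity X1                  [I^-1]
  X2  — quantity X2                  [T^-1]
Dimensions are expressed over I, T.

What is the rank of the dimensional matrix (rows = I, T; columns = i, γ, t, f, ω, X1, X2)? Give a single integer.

2

Dimensional matrix (I×T by i×γ×t×f×ω×X1×X2):
  I: [ 1  0  0  0  0 -1  0]
  T: [ 0 -1  1 -1 -1  0 -1]
Row reduction gives pivot columns i,γ; rank = 2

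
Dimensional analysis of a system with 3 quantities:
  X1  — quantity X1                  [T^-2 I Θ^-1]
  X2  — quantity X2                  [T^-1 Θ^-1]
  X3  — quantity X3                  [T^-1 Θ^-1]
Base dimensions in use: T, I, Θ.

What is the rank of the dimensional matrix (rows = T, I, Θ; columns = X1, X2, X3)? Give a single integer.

Exponent matrix [T,I,Θ] × [X1,X2,X3]:
  T: [-2 -1 -1]
  I: [ 1  0  0]
  Θ: [-1 -1 -1]
Row reduction gives pivot columns X1,X2; rank = 2

2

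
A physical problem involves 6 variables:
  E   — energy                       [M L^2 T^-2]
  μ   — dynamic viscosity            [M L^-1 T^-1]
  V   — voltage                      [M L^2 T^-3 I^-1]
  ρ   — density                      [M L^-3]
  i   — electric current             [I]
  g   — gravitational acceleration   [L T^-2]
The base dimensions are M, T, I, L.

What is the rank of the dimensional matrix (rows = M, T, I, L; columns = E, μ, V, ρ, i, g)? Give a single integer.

Write exponents as rows M,T,I,L / cols E,μ,V,ρ,i,g:
  M: [ 1  1  1  1  0  0]
  T: [-2 -1 -3  0  0 -2]
  I: [ 0  0 -1  0  1  0]
  L: [ 2 -1  2 -3  0  1]
RREF → pivots at {E,μ,V,ρ} ⇒ r = 4

4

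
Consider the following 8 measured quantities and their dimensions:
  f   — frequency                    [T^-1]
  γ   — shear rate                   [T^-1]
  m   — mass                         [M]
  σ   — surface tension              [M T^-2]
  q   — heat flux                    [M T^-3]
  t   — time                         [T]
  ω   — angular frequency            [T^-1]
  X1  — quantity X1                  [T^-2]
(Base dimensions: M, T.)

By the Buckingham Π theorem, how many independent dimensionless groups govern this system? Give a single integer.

Write exponents as rows M,T / cols f,γ,m,σ,q,t,ω,X1:
  M: [ 0  0  1  1  1  0  0  0]
  T: [-1 -1  0 -2 -3  1 -1 -2]
RREF → pivots at {f,m} ⇒ r = 2
Π count = n − r = 8 − 2 = 6

6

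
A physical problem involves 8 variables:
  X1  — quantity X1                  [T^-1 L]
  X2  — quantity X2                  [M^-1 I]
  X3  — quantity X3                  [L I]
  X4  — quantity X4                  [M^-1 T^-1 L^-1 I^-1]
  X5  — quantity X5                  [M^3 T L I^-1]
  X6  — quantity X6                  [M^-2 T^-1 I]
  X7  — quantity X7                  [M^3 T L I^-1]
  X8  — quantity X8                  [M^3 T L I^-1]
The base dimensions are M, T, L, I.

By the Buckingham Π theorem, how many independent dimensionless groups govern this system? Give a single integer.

Exponent matrix [M,T,L,I] × [X1,X2,X3,X4,X5,X6,X7,X8]:
  M: [ 0 -1  0 -1  3 -2  3  3]
  T: [-1  0  0 -1  1 -1  1  1]
  L: [ 1  0  1 -1  1  0  1  1]
  I: [ 0  1  1 -1 -1  1 -1 -1]
RREF → pivots at {X1,X2,X3} ⇒ r = 3
Π count = n − r = 8 − 3 = 5

5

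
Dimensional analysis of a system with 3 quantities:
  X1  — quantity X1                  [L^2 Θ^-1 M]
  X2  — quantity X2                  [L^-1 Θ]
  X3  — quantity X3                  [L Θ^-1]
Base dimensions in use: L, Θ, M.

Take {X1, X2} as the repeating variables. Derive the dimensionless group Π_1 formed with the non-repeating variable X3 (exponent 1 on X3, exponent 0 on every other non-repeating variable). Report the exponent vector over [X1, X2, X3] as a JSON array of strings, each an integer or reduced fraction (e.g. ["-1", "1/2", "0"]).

Dimensional matrix (L×Θ×M by X1×X2×X3):
  L: [ 2 -1  1]
  Θ: [-1  1 -1]
  M: [ 1  0  0]
Echelon form has 2 nonzero rows (pivots: X1,X2)
Repeat: X1,X2; free: X3
RREF:
  r0: [   1    0    0]
  r1: [   0    1   -1]
  r2: [   0    0    0]
Fix exponent of X3 at 1; solve each RREF row for its pivot's exponent:
  r0: exp(X1) + (0)·1 = 0 ⇒ exp(X1) = 0
  r1: exp(X2) + (-1)·1 = 0 ⇒ exp(X2) = 1
Π_1 = X2 · X3

["0", "1", "1"]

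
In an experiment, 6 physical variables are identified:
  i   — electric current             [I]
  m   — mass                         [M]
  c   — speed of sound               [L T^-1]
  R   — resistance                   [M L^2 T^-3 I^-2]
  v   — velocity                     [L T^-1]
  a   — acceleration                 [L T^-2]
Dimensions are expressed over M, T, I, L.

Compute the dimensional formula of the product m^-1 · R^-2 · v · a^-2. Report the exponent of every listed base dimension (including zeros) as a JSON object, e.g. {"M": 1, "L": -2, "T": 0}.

Exponent matrix [M,T,I,L] × [i,m,c,R,v,a]:
  M: [ 0  1  0  1  0  0]
  T: [ 0  0 -1 -3 -1 -2]
  I: [ 1  0  0 -2  0  0]
  L: [ 0  0  1  2  1  1]
  [M]: (-1)·1+(-2)·1+(1)·0+(-2)·0 = -3
  [T]: (-1)·0+(-2)·-3+(1)·-1+(-2)·-2 = 9
  [I]: (-1)·0+(-2)·-2+(1)·0+(-2)·0 = 4
  [L]: (-1)·0+(-2)·2+(1)·1+(-2)·1 = -5
⇒ M^-3 T^9 I^4 L^-5

{"M": -3, "T": 9, "I": 4, "L": -5}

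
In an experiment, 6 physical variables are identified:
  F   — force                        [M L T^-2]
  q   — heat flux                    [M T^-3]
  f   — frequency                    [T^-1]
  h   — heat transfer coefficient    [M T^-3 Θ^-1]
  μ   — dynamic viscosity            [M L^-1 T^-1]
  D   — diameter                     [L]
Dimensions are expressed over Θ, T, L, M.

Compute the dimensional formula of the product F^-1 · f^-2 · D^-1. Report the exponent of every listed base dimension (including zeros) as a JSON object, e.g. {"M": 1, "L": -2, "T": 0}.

Write exponents as rows Θ,T,L,M / cols F,q,f,h,μ,D:
  Θ: [ 0  0  0 -1  0  0]
  T: [-2 -3 -1 -3 -1  0]
  L: [ 1  0  0  0 -1  1]
  M: [ 1  1  0  1  1  0]
  [Θ]: (-1)·0+(-2)·0+(-1)·0 = 0
  [T]: (-1)·-2+(-2)·-1+(-1)·0 = 4
  [L]: (-1)·1+(-2)·0+(-1)·1 = -2
  [M]: (-1)·1+(-2)·0+(-1)·0 = -1
⇒ T^4 L^-2 M^-1

{"Θ": 0, "T": 4, "L": -2, "M": -1}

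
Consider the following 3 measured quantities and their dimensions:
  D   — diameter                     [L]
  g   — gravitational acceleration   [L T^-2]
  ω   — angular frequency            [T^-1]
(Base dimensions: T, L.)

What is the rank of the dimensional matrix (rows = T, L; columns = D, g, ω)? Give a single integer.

Dimensional matrix (T×L by D×g×ω):
  T: [ 0 -2 -1]
  L: [ 1  1  0]
Echelon form has 2 nonzero rows (pivots: D,g)

2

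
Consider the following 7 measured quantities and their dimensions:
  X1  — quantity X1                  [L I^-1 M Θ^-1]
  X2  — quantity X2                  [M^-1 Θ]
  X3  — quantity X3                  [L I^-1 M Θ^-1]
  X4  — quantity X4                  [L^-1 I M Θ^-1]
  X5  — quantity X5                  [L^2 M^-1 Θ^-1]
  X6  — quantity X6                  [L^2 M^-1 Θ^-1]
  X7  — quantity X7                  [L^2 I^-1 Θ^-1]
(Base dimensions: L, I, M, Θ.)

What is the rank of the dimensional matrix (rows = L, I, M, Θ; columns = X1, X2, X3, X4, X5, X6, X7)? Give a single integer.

3

Dimensional matrix (L×I×M×Θ by X1×X2×X3×X4×X5×X6×X7):
  L: [ 1  0  1 -1  2  2  2]
  I: [-1  0 -1  1  0  0 -1]
  M: [ 1 -1  1  1 -1 -1  0]
  Θ: [-1  1 -1 -1 -1 -1 -1]
Row reduction gives pivot columns X1,X2,X5; rank = 3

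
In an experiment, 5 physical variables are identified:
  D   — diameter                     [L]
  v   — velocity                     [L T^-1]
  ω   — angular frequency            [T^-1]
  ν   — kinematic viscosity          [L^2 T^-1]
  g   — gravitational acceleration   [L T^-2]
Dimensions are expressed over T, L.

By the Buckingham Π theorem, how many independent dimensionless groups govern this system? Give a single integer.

Write exponents as rows T,L / cols D,v,ω,ν,g:
  T: [ 0 -1 -1 -1 -2]
  L: [ 1  1  0  2  1]
Echelon form has 2 nonzero rows (pivots: D,v)
5 vars − rank 2 = 3 Π groups

3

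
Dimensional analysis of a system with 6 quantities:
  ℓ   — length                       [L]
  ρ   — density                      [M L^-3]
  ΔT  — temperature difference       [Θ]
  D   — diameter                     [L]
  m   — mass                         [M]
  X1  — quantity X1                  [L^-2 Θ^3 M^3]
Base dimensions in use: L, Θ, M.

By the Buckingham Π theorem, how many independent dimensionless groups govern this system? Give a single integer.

Exponent matrix [L,Θ,M] × [ℓ,ρ,ΔT,D,m,X1]:
  L: [ 1 -3  0  1  0 -2]
  Θ: [ 0  0  1  0  0  3]
  M: [ 0  1  0  0  1  3]
RREF → pivots at {ℓ,ρ,ΔT} ⇒ r = 3
Π count = n − r = 6 − 3 = 3

3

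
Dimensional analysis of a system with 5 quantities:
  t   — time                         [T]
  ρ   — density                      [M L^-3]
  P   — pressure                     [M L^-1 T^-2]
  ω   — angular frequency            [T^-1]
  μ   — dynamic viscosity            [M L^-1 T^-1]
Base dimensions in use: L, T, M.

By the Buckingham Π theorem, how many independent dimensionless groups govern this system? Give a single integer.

Write exponents as rows L,T,M / cols t,ρ,P,ω,μ:
  L: [ 0 -3 -1  0 -1]
  T: [ 1  0 -2 -1 -1]
  M: [ 0  1  1  0  1]
Echelon form has 3 nonzero rows (pivots: t,ρ,P)
5 vars − rank 3 = 2 Π groups

2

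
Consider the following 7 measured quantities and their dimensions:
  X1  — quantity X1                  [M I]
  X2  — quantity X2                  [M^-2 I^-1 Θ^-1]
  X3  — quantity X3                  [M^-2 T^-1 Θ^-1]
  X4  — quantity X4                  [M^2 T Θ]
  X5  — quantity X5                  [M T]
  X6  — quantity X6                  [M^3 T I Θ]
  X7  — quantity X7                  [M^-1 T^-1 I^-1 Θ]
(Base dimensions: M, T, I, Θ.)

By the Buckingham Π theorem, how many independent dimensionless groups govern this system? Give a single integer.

Exponent matrix [M,T,I,Θ] × [X1,X2,X3,X4,X5,X6,X7]:
  M: [ 1 -2 -2  2  1  3 -1]
  T: [ 0  0 -1  1  1  1 -1]
  I: [ 1 -1  0  0  0  1 -1]
  Θ: [ 0 -1 -1  1  0  1  1]
Row reduction gives pivot columns X1,X2,X3; rank = 3
n=7, r=3 ⇒ 4 dimensionless groups

4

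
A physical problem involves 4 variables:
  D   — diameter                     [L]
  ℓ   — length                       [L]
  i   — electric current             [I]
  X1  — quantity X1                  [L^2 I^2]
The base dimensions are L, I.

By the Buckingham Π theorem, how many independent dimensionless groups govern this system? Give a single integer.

2

Write exponents as rows L,I / cols D,ℓ,i,X1:
  L: [ 1  1  0  2]
  I: [ 0  0  1  2]
Row reduction gives pivot columns D,i; rank = 2
n=4, r=2 ⇒ 2 dimensionless groups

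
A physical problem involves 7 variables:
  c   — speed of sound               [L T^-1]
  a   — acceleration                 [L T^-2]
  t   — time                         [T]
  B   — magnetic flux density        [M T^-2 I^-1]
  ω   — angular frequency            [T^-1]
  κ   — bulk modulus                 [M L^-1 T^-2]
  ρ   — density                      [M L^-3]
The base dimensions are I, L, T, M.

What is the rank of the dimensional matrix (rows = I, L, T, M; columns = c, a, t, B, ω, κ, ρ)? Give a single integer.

Write exponents as rows I,L,T,M / cols c,a,t,B,ω,κ,ρ:
  I: [ 0  0  0 -1  0  0  0]
  L: [ 1  1  0  0  0 -1 -3]
  T: [-1 -2  1 -2 -1 -2  0]
  M: [ 0  0  0  1  0  1  1]
RREF → pivots at {c,a,B,κ} ⇒ r = 4

4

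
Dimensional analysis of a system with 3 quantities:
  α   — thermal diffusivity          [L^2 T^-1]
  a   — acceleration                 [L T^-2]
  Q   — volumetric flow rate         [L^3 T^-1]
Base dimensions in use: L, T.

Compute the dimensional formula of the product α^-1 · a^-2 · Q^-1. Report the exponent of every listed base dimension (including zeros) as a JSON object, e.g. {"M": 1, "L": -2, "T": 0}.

Dimensional matrix (L×T by α×a×Q):
  L: [ 2  1  3]
  T: [-1 -2 -1]
  [L]: (-1)·2+(-2)·1+(-1)·3 = -7
  [T]: (-1)·-1+(-2)·-2+(-1)·-1 = 6
⇒ L^-7 T^6

{"L": -7, "T": 6}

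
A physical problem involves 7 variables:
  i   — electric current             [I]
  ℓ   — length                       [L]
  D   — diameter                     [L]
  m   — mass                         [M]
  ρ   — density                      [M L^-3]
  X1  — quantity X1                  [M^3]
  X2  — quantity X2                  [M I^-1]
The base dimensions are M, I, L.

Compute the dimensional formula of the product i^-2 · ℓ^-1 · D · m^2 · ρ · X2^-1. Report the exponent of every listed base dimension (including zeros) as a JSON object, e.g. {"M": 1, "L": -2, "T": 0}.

Dimensional matrix (M×I×L by i×ℓ×D×m×ρ×X1×X2):
  M: [ 0  0  0  1  1  3  1]
  I: [ 1  0  0  0  0  0 -1]
  L: [ 0  1  1  0 -3  0  0]
  [M]: (-2)·0+(-1)·0+(1)·0+(2)·1+(1)·1+(-1)·1 = 2
  [I]: (-2)·1+(-1)·0+(1)·0+(2)·0+(1)·0+(-1)·-1 = -1
  [L]: (-2)·0+(-1)·1+(1)·1+(2)·0+(1)·-3+(-1)·0 = -3
⇒ M^2 I^-1 L^-3

{"M": 2, "I": -1, "L": -3}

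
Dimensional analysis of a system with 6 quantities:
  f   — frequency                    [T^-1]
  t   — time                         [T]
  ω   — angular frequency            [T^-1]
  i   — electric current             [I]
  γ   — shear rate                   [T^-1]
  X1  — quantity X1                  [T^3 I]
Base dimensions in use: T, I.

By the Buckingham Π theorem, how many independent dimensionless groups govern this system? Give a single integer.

Write exponents as rows T,I / cols f,t,ω,i,γ,X1:
  T: [-1  1 -1  0 -1  3]
  I: [ 0  0  0  1  0  1]
Row reduction gives pivot columns f,i; rank = 2
n=6, r=2 ⇒ 4 dimensionless groups

4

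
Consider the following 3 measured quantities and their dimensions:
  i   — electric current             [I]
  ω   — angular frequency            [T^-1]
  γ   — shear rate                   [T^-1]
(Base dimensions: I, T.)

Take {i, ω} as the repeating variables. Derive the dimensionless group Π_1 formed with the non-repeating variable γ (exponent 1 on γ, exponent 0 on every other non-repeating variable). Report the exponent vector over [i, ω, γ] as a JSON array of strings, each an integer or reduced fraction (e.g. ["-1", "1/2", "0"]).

["0", "-1", "1"]

Write exponents as rows I,T / cols i,ω,γ:
  I: [ 1  0  0]
  T: [ 0 -1 -1]
Row reduction gives pivot columns i,ω; rank = 2
Pivot set = {i,ω}, free = {γ}
RREF:
  r0: [   1    0    0]
  r1: [   0    1    1]
Fix exponent of γ at 1; solve each RREF row for its pivot's exponent:
  r0: exp(i) + (0)·1 = 0 ⇒ exp(i) = 0
  r1: exp(ω) + (1)·1 = 0 ⇒ exp(ω) = -1
Π_1 = ω^-1 · γ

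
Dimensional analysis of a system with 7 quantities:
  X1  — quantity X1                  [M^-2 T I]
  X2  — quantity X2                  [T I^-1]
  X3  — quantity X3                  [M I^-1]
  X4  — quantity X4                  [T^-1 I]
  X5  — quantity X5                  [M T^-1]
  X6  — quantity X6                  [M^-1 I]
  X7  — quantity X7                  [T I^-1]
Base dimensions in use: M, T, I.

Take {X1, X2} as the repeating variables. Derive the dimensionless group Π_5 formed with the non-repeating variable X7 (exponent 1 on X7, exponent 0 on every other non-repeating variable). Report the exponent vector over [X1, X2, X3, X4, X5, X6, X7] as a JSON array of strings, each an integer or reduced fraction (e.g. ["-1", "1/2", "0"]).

Write exponents as rows M,T,I / cols X1,X2,X3,X4,X5,X6,X7:
  M: [-2  0  1  0  1 -1  0]
  T: [ 1  1  0 -1 -1  0  1]
  I: [ 1 -1 -1  1  0  1 -1]
Row reduction gives pivot columns X1,X2; rank = 2
Pivot set = {X1,X2}, free = {X3,X4,X5,X6,X7}
RREF:
  r0: [   1    0 -1/2    0 -1/2  1/2    0]
  r1: [   0    1  1/2   -1 -1/2 -1/2    1]
  r2: [   0    0    0    0    0    0    0]
Fix exponent of X7 at 1, X3 at 0, X4 at 0, X5 at 0, X6 at 0; solve each RREF row for its pivot's exponent:
  r0: exp(X1) + (0)·1 = 0 ⇒ exp(X1) = 0
  r1: exp(X2) + (1)·1 = 0 ⇒ exp(X2) = -1
Π_5 = X2^-1 · X7

["0", "-1", "0", "0", "0", "0", "1"]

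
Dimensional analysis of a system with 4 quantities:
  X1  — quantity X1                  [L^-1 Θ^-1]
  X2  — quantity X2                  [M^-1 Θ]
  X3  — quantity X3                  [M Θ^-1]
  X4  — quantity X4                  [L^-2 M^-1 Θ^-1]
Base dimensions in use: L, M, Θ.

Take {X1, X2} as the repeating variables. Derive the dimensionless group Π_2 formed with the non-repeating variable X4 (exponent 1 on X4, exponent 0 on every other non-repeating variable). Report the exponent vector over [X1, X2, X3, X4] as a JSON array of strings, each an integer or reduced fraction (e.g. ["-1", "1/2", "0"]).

["-2", "-1", "0", "1"]

Exponent matrix [L,M,Θ] × [X1,X2,X3,X4]:
  L: [-1  0  0 -2]
  M: [ 0 -1  1 -1]
  Θ: [-1  1 -1 -1]
Echelon form has 2 nonzero rows (pivots: X1,X2)
Pivot set = {X1,X2}, free = {X3,X4}
RREF:
  r0: [   1    0    0    2]
  r1: [   0    1   -1    1]
  r2: [   0    0    0    0]
Fix exponent of X4 at 1, X3 at 0; solve each RREF row for its pivot's exponent:
  r0: exp(X1) + (2)·1 = 0 ⇒ exp(X1) = -2
  r1: exp(X2) + (1)·1 = 0 ⇒ exp(X2) = -1
Π_2 = X1^-2 · X2^-1 · X4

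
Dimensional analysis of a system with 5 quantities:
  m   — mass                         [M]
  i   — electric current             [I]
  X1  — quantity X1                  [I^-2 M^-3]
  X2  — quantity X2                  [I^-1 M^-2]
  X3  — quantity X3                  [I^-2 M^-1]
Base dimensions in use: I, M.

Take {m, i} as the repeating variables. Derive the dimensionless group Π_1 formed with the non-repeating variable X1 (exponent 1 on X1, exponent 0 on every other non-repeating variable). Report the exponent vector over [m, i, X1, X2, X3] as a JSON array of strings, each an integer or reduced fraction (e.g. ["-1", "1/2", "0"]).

Exponent matrix [I,M] × [m,i,X1,X2,X3]:
  I: [ 0  1 -2 -1 -2]
  M: [ 1  0 -3 -2 -1]
Row reduction gives pivot columns m,i; rank = 2
Repeat: m,i; free: X1,X2,X3
RREF:
  r0: [   1    0   -3   -2   -1]
  r1: [   0    1   -2   -1   -2]
Fix exponent of X1 at 1, X2 at 0, X3 at 0; solve each RREF row for its pivot's exponent:
  r0: exp(m) + (-3)·1 = 0 ⇒ exp(m) = 3
  r1: exp(i) + (-2)·1 = 0 ⇒ exp(i) = 2
Π_1 = m^3 · i^2 · X1

["3", "2", "1", "0", "0"]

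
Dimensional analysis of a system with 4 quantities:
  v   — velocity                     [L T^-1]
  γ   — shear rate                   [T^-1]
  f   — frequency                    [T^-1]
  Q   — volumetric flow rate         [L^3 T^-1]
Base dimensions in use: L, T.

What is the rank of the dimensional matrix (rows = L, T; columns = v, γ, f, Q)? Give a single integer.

2

Exponent matrix [L,T] × [v,γ,f,Q]:
  L: [ 1  0  0  3]
  T: [-1 -1 -1 -1]
Row reduction gives pivot columns v,γ; rank = 2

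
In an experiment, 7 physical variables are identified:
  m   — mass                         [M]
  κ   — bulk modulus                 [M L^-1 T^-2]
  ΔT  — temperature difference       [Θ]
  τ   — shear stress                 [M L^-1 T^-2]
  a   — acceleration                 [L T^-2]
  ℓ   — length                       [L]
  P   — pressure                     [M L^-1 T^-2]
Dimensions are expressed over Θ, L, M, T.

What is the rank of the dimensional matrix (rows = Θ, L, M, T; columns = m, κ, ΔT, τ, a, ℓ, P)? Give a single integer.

4

Write exponents as rows Θ,L,M,T / cols m,κ,ΔT,τ,a,ℓ,P:
  Θ: [ 0  0  1  0  0  0  0]
  L: [ 0 -1  0 -1  1  1 -1]
  M: [ 1  1  0  1  0  0  1]
  T: [ 0 -2  0 -2 -2  0 -2]
RREF → pivots at {m,κ,ΔT,a} ⇒ r = 4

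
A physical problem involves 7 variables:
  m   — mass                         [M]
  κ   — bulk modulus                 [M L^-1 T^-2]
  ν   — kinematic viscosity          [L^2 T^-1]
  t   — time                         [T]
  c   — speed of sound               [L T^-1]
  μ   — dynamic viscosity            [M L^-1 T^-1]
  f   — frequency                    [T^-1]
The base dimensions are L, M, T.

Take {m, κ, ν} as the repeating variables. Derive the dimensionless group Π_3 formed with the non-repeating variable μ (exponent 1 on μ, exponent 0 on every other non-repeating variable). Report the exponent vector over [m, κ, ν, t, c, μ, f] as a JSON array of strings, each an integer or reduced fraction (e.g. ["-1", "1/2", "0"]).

Dimensional matrix (L×M×T by m×κ×ν×t×c×μ×f):
  L: [ 0 -1  2  0  1 -1  0]
  M: [ 1  1  0  0  0  1  0]
  T: [ 0 -2 -1  1 -1 -1 -1]
Row reduction gives pivot columns m,κ,ν; rank = 3
Pivot set = {m,κ,ν}, free = {t,c,μ,f}
RREF:
  r0: [   1    0    0  2/5 -1/5  2/5 -2/5]
  r1: [   0    1    0 -2/5  1/5  3/5  2/5]
  r2: [   0    0    1 -1/5  3/5 -1/5  1/5]
Fix exponent of μ at 1, t at 0, c at 0, f at 0; solve each RREF row for its pivot's exponent:
  r0: exp(m) + (2/5)·1 = 0 ⇒ exp(m) = -2/5
  r1: exp(κ) + (3/5)·1 = 0 ⇒ exp(κ) = -3/5
  r2: exp(ν) + (-1/5)·1 = 0 ⇒ exp(ν) = 1/5
Π_3 = m^(-2/5) · κ^(-3/5) · ν^(1/5) · μ

["-2/5", "-3/5", "1/5", "0", "0", "1", "0"]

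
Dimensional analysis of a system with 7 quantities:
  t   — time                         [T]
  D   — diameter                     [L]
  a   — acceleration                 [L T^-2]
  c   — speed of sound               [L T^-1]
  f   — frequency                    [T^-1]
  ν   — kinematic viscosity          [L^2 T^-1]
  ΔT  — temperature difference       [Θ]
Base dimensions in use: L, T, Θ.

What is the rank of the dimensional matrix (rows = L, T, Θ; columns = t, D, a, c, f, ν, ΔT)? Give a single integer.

Write exponents as rows L,T,Θ / cols t,D,a,c,f,ν,ΔT:
  L: [ 0  1  1  1  0  2  0]
  T: [ 1  0 -2 -1 -1 -1  0]
  Θ: [ 0  0  0  0  0  0  1]
Echelon form has 3 nonzero rows (pivots: t,D,ΔT)

3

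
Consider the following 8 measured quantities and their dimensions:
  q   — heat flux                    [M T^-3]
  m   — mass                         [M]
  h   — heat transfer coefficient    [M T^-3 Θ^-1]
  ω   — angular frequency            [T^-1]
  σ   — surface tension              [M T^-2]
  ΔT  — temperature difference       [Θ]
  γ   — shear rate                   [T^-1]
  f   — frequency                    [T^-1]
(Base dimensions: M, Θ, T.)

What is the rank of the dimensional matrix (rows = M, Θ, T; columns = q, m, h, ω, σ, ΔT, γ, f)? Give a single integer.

Dimensional matrix (M×Θ×T by q×m×h×ω×σ×ΔT×γ×f):
  M: [ 1  1  1  0  1  0  0  0]
  Θ: [ 0  0 -1  0  0  1  0  0]
  T: [-3  0 -3 -1 -2  0 -1 -1]
Row reduction gives pivot columns q,m,h; rank = 3

3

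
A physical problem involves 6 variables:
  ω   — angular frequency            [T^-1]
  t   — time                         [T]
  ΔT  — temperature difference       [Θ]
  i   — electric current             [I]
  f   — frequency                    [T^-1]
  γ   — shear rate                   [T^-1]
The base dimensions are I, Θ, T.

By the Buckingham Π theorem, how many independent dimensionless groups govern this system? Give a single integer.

3

Write exponents as rows I,Θ,T / cols ω,t,ΔT,i,f,γ:
  I: [ 0  0  0  1  0  0]
  Θ: [ 0  0  1  0  0  0]
  T: [-1  1  0  0 -1 -1]
Row reduction gives pivot columns ω,ΔT,i; rank = 3
6 vars − rank 3 = 3 Π groups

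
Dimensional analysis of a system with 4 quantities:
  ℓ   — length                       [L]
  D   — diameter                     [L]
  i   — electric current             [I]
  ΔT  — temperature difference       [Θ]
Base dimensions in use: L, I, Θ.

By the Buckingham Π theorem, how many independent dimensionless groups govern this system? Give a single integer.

Exponent matrix [L,I,Θ] × [ℓ,D,i,ΔT]:
  L: [ 1  1  0  0]
  I: [ 0  0  1  0]
  Θ: [ 0  0  0  1]
RREF → pivots at {ℓ,i,ΔT} ⇒ r = 3
n=4, r=3 ⇒ 1 dimensionless group

1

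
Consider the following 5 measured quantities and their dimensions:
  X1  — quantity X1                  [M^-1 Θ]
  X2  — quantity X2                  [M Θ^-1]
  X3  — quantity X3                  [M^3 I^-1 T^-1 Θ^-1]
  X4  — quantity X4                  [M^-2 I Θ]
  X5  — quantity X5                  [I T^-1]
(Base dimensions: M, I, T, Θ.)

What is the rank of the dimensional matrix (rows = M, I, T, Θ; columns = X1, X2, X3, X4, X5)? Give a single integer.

Dimensional matrix (M×I×T×Θ by X1×X2×X3×X4×X5):
  M: [-1  1  3 -2  0]
  I: [ 0  0 -1  1  1]
  T: [ 0  0 -1  0 -1]
  Θ: [ 1 -1 -1  1  0]
RREF → pivots at {X1,X3,X4} ⇒ r = 3

3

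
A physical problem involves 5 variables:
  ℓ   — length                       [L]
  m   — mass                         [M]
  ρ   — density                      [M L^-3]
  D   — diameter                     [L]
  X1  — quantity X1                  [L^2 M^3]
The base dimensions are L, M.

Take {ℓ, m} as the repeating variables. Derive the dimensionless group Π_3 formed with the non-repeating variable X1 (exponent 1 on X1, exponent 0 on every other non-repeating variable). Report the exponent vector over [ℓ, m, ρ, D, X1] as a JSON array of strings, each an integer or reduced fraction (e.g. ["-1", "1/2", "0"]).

["-2", "-3", "0", "0", "1"]

Dimensional matrix (L×M by ℓ×m×ρ×D×X1):
  L: [ 1  0 -3  1  2]
  M: [ 0  1  1  0  3]
Row reduction gives pivot columns ℓ,m; rank = 2
Pivot set = {ℓ,m}, free = {ρ,D,X1}
RREF:
  r0: [   1    0   -3    1    2]
  r1: [   0    1    1    0    3]
Fix exponent of X1 at 1, ρ at 0, D at 0; solve each RREF row for its pivot's exponent:
  r0: exp(ℓ) + (2)·1 = 0 ⇒ exp(ℓ) = -2
  r1: exp(m) + (3)·1 = 0 ⇒ exp(m) = -3
Π_3 = ℓ^-2 · m^-3 · X1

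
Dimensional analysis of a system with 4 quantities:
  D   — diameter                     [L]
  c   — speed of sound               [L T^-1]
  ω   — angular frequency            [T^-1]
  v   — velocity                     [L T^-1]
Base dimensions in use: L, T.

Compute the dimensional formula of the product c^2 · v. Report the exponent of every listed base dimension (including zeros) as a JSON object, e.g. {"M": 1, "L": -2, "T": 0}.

Dimensional matrix (L×T by D×c×ω×v):
  L: [ 1  1  0  1]
  T: [ 0 -1 -1 -1]
  [L]: (2)·1+(1)·1 = 3
  [T]: (2)·-1+(1)·-1 = -3
⇒ L^3 T^-3

{"L": 3, "T": -3}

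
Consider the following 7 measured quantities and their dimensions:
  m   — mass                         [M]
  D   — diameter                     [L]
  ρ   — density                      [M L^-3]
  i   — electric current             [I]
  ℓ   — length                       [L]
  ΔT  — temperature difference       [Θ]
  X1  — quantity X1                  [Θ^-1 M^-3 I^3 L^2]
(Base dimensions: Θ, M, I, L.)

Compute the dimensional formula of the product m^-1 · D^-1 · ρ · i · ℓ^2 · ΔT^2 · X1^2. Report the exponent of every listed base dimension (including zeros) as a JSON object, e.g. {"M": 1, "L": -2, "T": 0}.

Exponent matrix [Θ,M,I,L] × [m,D,ρ,i,ℓ,ΔT,X1]:
  Θ: [ 0  0  0  0  0  1 -1]
  M: [ 1  0  1  0  0  0 -3]
  I: [ 0  0  0  1  0  0  3]
  L: [ 0  1 -3  0  1  0  2]
  [Θ]: (-1)·0+(-1)·0+(1)·0+(1)·0+(2)·0+(2)·1+(2)·-1 = 0
  [M]: (-1)·1+(-1)·0+(1)·1+(1)·0+(2)·0+(2)·0+(2)·-3 = -6
  [I]: (-1)·0+(-1)·0+(1)·0+(1)·1+(2)·0+(2)·0+(2)·3 = 7
  [L]: (-1)·0+(-1)·1+(1)·-3+(1)·0+(2)·1+(2)·0+(2)·2 = 2
⇒ M^-6 I^7 L^2

{"Θ": 0, "M": -6, "I": 7, "L": 2}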